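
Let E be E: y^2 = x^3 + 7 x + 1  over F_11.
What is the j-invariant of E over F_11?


Delta = -16(4 a^3 + 27 b^2) mod 11 = 1
-1728 * (4 a)^3 = -1728 * (4*7)^3 mod 11 = 4
j = 4 * 1^(-1) mod 11 = 4

j = 4 (mod 11)


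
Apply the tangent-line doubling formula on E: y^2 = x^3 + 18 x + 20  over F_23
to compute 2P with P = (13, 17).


Doubling: s = (3 x1^2 + a) / (2 y1)
s = (3*13^2 + 18) / (2*17) mod 23 = 8
x3 = s^2 - 2 x1 mod 23 = 8^2 - 2*13 = 15
y3 = s (x1 - x3) - y1 mod 23 = 8 * (13 - 15) - 17 = 13

2P = (15, 13)


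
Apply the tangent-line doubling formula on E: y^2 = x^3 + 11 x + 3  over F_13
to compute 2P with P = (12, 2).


Doubling: s = (3 x1^2 + a) / (2 y1)
s = (3*12^2 + 11) / (2*2) mod 13 = 10
x3 = s^2 - 2 x1 mod 13 = 10^2 - 2*12 = 11
y3 = s (x1 - x3) - y1 mod 13 = 10 * (12 - 11) - 2 = 8

2P = (11, 8)


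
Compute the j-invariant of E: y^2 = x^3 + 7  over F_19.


Delta = -16(4 a^3 + 27 b^2) mod 19 = 17
-1728 * (4 a)^3 = -1728 * (4*0)^3 mod 19 = 0
j = 0 * 17^(-1) mod 19 = 0

j = 0 (mod 19)


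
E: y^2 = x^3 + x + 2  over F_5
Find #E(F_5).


For each x in F_5, count y with y^2 = x^3 + 1 x + 2 mod 5:
  x = 1: RHS = 4, y in [2, 3]  -> 2 point(s)
  x = 4: RHS = 0, y in [0]  -> 1 point(s)
Affine points: 3. Add the point at infinity: total = 4.

#E(F_5) = 4


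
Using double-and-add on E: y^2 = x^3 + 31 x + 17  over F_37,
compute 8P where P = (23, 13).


k = 8 = 1000_2 (binary, LSB first: 0001)
Double-and-add from P = (23, 13):
  bit 0 = 0: acc unchanged = O
  bit 1 = 0: acc unchanged = O
  bit 2 = 0: acc unchanged = O
  bit 3 = 1: acc = O + (15, 3) = (15, 3)

8P = (15, 3)


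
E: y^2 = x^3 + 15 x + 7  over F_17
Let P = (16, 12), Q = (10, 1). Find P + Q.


P != Q, so use the chord formula.
s = (y2 - y1) / (x2 - x1) = (6) / (11) mod 17 = 16
x3 = s^2 - x1 - x2 mod 17 = 16^2 - 16 - 10 = 9
y3 = s (x1 - x3) - y1 mod 17 = 16 * (16 - 9) - 12 = 15

P + Q = (9, 15)


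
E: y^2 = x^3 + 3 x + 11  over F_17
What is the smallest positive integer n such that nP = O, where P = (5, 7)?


Compute successive multiples of P until we hit O:
  1P = (5, 7)
  2P = (3, 9)
  3P = (10, 15)
  4P = (10, 2)
  5P = (3, 8)
  6P = (5, 10)
  7P = O

ord(P) = 7


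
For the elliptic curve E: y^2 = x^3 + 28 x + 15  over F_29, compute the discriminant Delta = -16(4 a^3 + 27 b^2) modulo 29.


4 a^3 + 27 b^2 = 4*28^3 + 27*15^2 = 87808 + 6075 = 93883
Delta = -16 * (93883) = -1502128
Delta mod 29 = 14

Delta = 14 (mod 29)


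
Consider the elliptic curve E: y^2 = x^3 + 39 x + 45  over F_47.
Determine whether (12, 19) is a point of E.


Check whether y^2 = x^3 + 39 x + 45 (mod 47) for (x, y) = (12, 19).
LHS: y^2 = 19^2 mod 47 = 32
RHS: x^3 + 39 x + 45 = 12^3 + 39*12 + 45 mod 47 = 32
LHS = RHS

Yes, on the curve


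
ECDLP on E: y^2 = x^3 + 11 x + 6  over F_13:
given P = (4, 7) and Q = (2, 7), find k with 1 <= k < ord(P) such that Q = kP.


Enumerate multiples of P until we hit Q = (2, 7):
  1P = (4, 7)
  2P = (2, 7)
Match found at i = 2.

k = 2


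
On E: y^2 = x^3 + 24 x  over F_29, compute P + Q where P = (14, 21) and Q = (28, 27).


P != Q, so use the chord formula.
s = (y2 - y1) / (x2 - x1) = (6) / (14) mod 29 = 17
x3 = s^2 - x1 - x2 mod 29 = 17^2 - 14 - 28 = 15
y3 = s (x1 - x3) - y1 mod 29 = 17 * (14 - 15) - 21 = 20

P + Q = (15, 20)


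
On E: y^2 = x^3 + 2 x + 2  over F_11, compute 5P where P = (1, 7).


k = 5 = 101_2 (binary, LSB first: 101)
Double-and-add from P = (1, 7):
  bit 0 = 1: acc = O + (1, 7) = (1, 7)
  bit 1 = 0: acc unchanged = (1, 7)
  bit 2 = 1: acc = (1, 7) + (5, 7) = (5, 4)

5P = (5, 4)


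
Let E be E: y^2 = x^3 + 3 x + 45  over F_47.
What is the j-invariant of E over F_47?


Delta = -16(4 a^3 + 27 b^2) mod 47 = 22
-1728 * (4 a)^3 = -1728 * (4*3)^3 mod 47 = 20
j = 20 * 22^(-1) mod 47 = 18

j = 18 (mod 47)


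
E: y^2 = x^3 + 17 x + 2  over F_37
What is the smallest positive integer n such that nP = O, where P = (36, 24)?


Compute successive multiples of P until we hit O:
  1P = (36, 24)
  2P = (5, 29)
  3P = (8, 24)
  4P = (30, 13)
  5P = (35, 21)
  6P = (12, 11)
  7P = (27, 4)
  8P = (10, 5)
  ... (continuing to 30P)
  30P = O

ord(P) = 30


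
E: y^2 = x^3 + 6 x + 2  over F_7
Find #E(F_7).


For each x in F_7, count y with y^2 = x^3 + 6 x + 2 mod 7:
  x = 0: RHS = 2, y in [3, 4]  -> 2 point(s)
  x = 1: RHS = 2, y in [3, 4]  -> 2 point(s)
  x = 2: RHS = 1, y in [1, 6]  -> 2 point(s)
  x = 6: RHS = 2, y in [3, 4]  -> 2 point(s)
Affine points: 8. Add the point at infinity: total = 9.

#E(F_7) = 9


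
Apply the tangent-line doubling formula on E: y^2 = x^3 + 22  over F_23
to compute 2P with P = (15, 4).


Doubling: s = (3 x1^2 + a) / (2 y1)
s = (3*15^2 + 0) / (2*4) mod 23 = 1
x3 = s^2 - 2 x1 mod 23 = 1^2 - 2*15 = 17
y3 = s (x1 - x3) - y1 mod 23 = 1 * (15 - 17) - 4 = 17

2P = (17, 17)


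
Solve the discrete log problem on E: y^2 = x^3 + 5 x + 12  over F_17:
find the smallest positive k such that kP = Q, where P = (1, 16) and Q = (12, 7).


Enumerate multiples of P until we hit Q = (12, 7):
  1P = (1, 16)
  2P = (14, 2)
  3P = (10, 12)
  4P = (2, 9)
  5P = (12, 10)
  6P = (5, 14)
  7P = (7, 4)
  8P = (13, 8)
  9P = (11, 2)
  10P = (9, 2)
  11P = (9, 15)
  12P = (11, 15)
  13P = (13, 9)
  14P = (7, 13)
  15P = (5, 3)
  16P = (12, 7)
Match found at i = 16.

k = 16


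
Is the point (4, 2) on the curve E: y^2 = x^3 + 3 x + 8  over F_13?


Check whether y^2 = x^3 + 3 x + 8 (mod 13) for (x, y) = (4, 2).
LHS: y^2 = 2^2 mod 13 = 4
RHS: x^3 + 3 x + 8 = 4^3 + 3*4 + 8 mod 13 = 6
LHS != RHS

No, not on the curve


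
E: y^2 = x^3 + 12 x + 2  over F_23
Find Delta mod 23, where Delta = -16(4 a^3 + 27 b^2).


4 a^3 + 27 b^2 = 4*12^3 + 27*2^2 = 6912 + 108 = 7020
Delta = -16 * (7020) = -112320
Delta mod 23 = 12

Delta = 12 (mod 23)


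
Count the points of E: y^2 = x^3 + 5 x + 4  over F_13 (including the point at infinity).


For each x in F_13, count y with y^2 = x^3 + 5 x + 4 mod 13:
  x = 0: RHS = 4, y in [2, 11]  -> 2 point(s)
  x = 1: RHS = 10, y in [6, 7]  -> 2 point(s)
  x = 2: RHS = 9, y in [3, 10]  -> 2 point(s)
  x = 4: RHS = 10, y in [6, 7]  -> 2 point(s)
  x = 6: RHS = 3, y in [4, 9]  -> 2 point(s)
  x = 8: RHS = 10, y in [6, 7]  -> 2 point(s)
  x = 10: RHS = 1, y in [1, 12]  -> 2 point(s)
  x = 11: RHS = 12, y in [5, 8]  -> 2 point(s)
Affine points: 16. Add the point at infinity: total = 17.

#E(F_13) = 17


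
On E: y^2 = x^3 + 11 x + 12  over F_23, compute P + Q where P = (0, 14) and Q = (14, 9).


P != Q, so use the chord formula.
s = (y2 - y1) / (x2 - x1) = (18) / (14) mod 23 = 21
x3 = s^2 - x1 - x2 mod 23 = 21^2 - 0 - 14 = 13
y3 = s (x1 - x3) - y1 mod 23 = 21 * (0 - 13) - 14 = 12

P + Q = (13, 12)


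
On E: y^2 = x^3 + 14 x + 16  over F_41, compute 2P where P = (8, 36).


Doubling: s = (3 x1^2 + a) / (2 y1)
s = (3*8^2 + 14) / (2*36) mod 41 = 4
x3 = s^2 - 2 x1 mod 41 = 4^2 - 2*8 = 0
y3 = s (x1 - x3) - y1 mod 41 = 4 * (8 - 0) - 36 = 37

2P = (0, 37)


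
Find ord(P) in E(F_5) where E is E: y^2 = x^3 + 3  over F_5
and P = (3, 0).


Compute successive multiples of P until we hit O:
  1P = (3, 0)
  2P = O

ord(P) = 2


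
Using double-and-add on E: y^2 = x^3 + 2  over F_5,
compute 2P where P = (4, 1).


k = 2 = 10_2 (binary, LSB first: 01)
Double-and-add from P = (4, 1):
  bit 0 = 0: acc unchanged = O
  bit 1 = 1: acc = O + (3, 3) = (3, 3)

2P = (3, 3)


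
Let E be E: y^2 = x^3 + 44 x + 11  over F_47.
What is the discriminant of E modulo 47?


4 a^3 + 27 b^2 = 4*44^3 + 27*11^2 = 340736 + 3267 = 344003
Delta = -16 * (344003) = -5504048
Delta mod 47 = 28

Delta = 28 (mod 47)


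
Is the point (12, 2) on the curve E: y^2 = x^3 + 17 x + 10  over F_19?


Check whether y^2 = x^3 + 17 x + 10 (mod 19) for (x, y) = (12, 2).
LHS: y^2 = 2^2 mod 19 = 4
RHS: x^3 + 17 x + 10 = 12^3 + 17*12 + 10 mod 19 = 4
LHS = RHS

Yes, on the curve


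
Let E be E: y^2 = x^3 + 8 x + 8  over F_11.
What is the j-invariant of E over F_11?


Delta = -16(4 a^3 + 27 b^2) mod 11 = 7
-1728 * (4 a)^3 = -1728 * (4*8)^3 mod 11 = 1
j = 1 * 7^(-1) mod 11 = 8

j = 8 (mod 11)


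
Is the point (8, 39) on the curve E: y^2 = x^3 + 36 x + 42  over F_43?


Check whether y^2 = x^3 + 36 x + 42 (mod 43) for (x, y) = (8, 39).
LHS: y^2 = 39^2 mod 43 = 16
RHS: x^3 + 36 x + 42 = 8^3 + 36*8 + 42 mod 43 = 25
LHS != RHS

No, not on the curve


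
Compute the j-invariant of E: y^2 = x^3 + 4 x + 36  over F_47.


Delta = -16(4 a^3 + 27 b^2) mod 47 = 32
-1728 * (4 a)^3 = -1728 * (4*4)^3 mod 47 = 30
j = 30 * 32^(-1) mod 47 = 45

j = 45 (mod 47)


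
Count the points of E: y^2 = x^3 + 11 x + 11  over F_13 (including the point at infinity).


For each x in F_13, count y with y^2 = x^3 + 11 x + 11 mod 13:
  x = 1: RHS = 10, y in [6, 7]  -> 2 point(s)
  x = 5: RHS = 9, y in [3, 10]  -> 2 point(s)
  x = 8: RHS = 0, y in [0]  -> 1 point(s)
  x = 10: RHS = 3, y in [4, 9]  -> 2 point(s)
  x = 12: RHS = 12, y in [5, 8]  -> 2 point(s)
Affine points: 9. Add the point at infinity: total = 10.

#E(F_13) = 10


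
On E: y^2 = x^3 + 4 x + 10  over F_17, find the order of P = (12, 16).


Compute successive multiples of P until we hit O:
  1P = (12, 16)
  2P = (2, 14)
  3P = (1, 10)
  4P = (5, 11)
  5P = (13, 10)
  6P = (11, 12)
  7P = (10, 9)
  8P = (3, 7)
  ... (continuing to 17P)
  17P = O

ord(P) = 17


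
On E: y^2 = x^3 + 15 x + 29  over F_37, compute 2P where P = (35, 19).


Doubling: s = (3 x1^2 + a) / (2 y1)
s = (3*35^2 + 15) / (2*19) mod 37 = 27
x3 = s^2 - 2 x1 mod 37 = 27^2 - 2*35 = 30
y3 = s (x1 - x3) - y1 mod 37 = 27 * (35 - 30) - 19 = 5

2P = (30, 5)


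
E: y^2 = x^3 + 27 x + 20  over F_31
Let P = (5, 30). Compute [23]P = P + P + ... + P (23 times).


k = 23 = 10111_2 (binary, LSB first: 11101)
Double-and-add from P = (5, 30):
  bit 0 = 1: acc = O + (5, 30) = (5, 30)
  bit 1 = 1: acc = (5, 30) + (18, 13) = (22, 28)
  bit 2 = 1: acc = (22, 28) + (23, 25) = (26, 15)
  bit 3 = 0: acc unchanged = (26, 15)
  bit 4 = 1: acc = (26, 15) + (25, 13) = (15, 7)

23P = (15, 7)


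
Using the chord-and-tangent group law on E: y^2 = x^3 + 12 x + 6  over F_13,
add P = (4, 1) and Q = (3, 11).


P != Q, so use the chord formula.
s = (y2 - y1) / (x2 - x1) = (10) / (12) mod 13 = 3
x3 = s^2 - x1 - x2 mod 13 = 3^2 - 4 - 3 = 2
y3 = s (x1 - x3) - y1 mod 13 = 3 * (4 - 2) - 1 = 5

P + Q = (2, 5)


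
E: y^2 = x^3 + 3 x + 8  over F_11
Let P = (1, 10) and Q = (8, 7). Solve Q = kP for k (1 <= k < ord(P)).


Enumerate multiples of P until we hit Q = (8, 7):
  1P = (1, 10)
  2P = (7, 8)
  3P = (8, 7)
Match found at i = 3.

k = 3


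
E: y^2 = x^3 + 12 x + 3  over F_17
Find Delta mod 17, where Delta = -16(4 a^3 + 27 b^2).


4 a^3 + 27 b^2 = 4*12^3 + 27*3^2 = 6912 + 243 = 7155
Delta = -16 * (7155) = -114480
Delta mod 17 = 15

Delta = 15 (mod 17)


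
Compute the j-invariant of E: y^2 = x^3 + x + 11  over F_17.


Delta = -16(4 a^3 + 27 b^2) mod 17 = 7
-1728 * (4 a)^3 = -1728 * (4*1)^3 mod 17 = 10
j = 10 * 7^(-1) mod 17 = 16

j = 16 (mod 17)


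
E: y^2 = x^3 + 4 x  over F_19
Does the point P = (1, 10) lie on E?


Check whether y^2 = x^3 + 4 x + 0 (mod 19) for (x, y) = (1, 10).
LHS: y^2 = 10^2 mod 19 = 5
RHS: x^3 + 4 x + 0 = 1^3 + 4*1 + 0 mod 19 = 5
LHS = RHS

Yes, on the curve


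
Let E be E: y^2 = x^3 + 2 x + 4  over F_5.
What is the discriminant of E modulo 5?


4 a^3 + 27 b^2 = 4*2^3 + 27*4^2 = 32 + 432 = 464
Delta = -16 * (464) = -7424
Delta mod 5 = 1

Delta = 1 (mod 5)


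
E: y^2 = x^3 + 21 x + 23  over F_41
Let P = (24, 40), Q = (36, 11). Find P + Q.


P != Q, so use the chord formula.
s = (y2 - y1) / (x2 - x1) = (12) / (12) mod 41 = 1
x3 = s^2 - x1 - x2 mod 41 = 1^2 - 24 - 36 = 23
y3 = s (x1 - x3) - y1 mod 41 = 1 * (24 - 23) - 40 = 2

P + Q = (23, 2)


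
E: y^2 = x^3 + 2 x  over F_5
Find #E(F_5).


For each x in F_5, count y with y^2 = x^3 + 2 x + 0 mod 5:
  x = 0: RHS = 0, y in [0]  -> 1 point(s)
Affine points: 1. Add the point at infinity: total = 2.

#E(F_5) = 2


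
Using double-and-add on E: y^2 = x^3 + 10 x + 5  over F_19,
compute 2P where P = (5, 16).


k = 2 = 10_2 (binary, LSB first: 01)
Double-and-add from P = (5, 16):
  bit 0 = 0: acc unchanged = O
  bit 1 = 1: acc = O + (16, 10) = (16, 10)

2P = (16, 10)


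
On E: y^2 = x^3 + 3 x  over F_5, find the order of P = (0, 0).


Compute successive multiples of P until we hit O:
  1P = (0, 0)
  2P = O

ord(P) = 2


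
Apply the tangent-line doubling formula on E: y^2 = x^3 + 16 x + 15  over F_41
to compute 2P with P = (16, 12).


Doubling: s = (3 x1^2 + a) / (2 y1)
s = (3*16^2 + 16) / (2*12) mod 41 = 19
x3 = s^2 - 2 x1 mod 41 = 19^2 - 2*16 = 1
y3 = s (x1 - x3) - y1 mod 41 = 19 * (16 - 1) - 12 = 27

2P = (1, 27)


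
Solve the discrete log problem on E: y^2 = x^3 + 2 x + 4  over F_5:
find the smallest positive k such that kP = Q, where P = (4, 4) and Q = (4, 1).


Enumerate multiples of P until we hit Q = (4, 1):
  1P = (4, 4)
  2P = (2, 1)
  3P = (0, 2)
  4P = (0, 3)
  5P = (2, 4)
  6P = (4, 1)
Match found at i = 6.

k = 6


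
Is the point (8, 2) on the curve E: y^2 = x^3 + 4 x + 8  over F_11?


Check whether y^2 = x^3 + 4 x + 8 (mod 11) for (x, y) = (8, 2).
LHS: y^2 = 2^2 mod 11 = 4
RHS: x^3 + 4 x + 8 = 8^3 + 4*8 + 8 mod 11 = 2
LHS != RHS

No, not on the curve


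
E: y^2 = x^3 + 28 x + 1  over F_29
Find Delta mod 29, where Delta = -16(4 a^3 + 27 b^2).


4 a^3 + 27 b^2 = 4*28^3 + 27*1^2 = 87808 + 27 = 87835
Delta = -16 * (87835) = -1405360
Delta mod 29 = 9

Delta = 9 (mod 29)


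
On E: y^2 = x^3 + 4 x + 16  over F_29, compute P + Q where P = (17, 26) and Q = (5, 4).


P != Q, so use the chord formula.
s = (y2 - y1) / (x2 - x1) = (7) / (17) mod 29 = 26
x3 = s^2 - x1 - x2 mod 29 = 26^2 - 17 - 5 = 16
y3 = s (x1 - x3) - y1 mod 29 = 26 * (17 - 16) - 26 = 0

P + Q = (16, 0)


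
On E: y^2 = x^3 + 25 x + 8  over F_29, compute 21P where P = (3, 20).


k = 21 = 10101_2 (binary, LSB first: 10101)
Double-and-add from P = (3, 20):
  bit 0 = 1: acc = O + (3, 20) = (3, 20)
  bit 1 = 0: acc unchanged = (3, 20)
  bit 2 = 1: acc = (3, 20) + (8, 16) = (14, 12)
  bit 3 = 0: acc unchanged = (14, 12)
  bit 4 = 1: acc = (14, 12) + (12, 8) = (7, 2)

21P = (7, 2)


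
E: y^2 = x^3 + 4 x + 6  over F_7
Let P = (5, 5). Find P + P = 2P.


Doubling: s = (3 x1^2 + a) / (2 y1)
s = (3*5^2 + 4) / (2*5) mod 7 = 3
x3 = s^2 - 2 x1 mod 7 = 3^2 - 2*5 = 6
y3 = s (x1 - x3) - y1 mod 7 = 3 * (5 - 6) - 5 = 6

2P = (6, 6)


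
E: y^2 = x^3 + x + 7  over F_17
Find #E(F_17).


For each x in F_17, count y with y^2 = x^3 + 1 x + 7 mod 17:
  x = 1: RHS = 9, y in [3, 14]  -> 2 point(s)
  x = 2: RHS = 0, y in [0]  -> 1 point(s)
  x = 5: RHS = 1, y in [1, 16]  -> 2 point(s)
  x = 6: RHS = 8, y in [5, 12]  -> 2 point(s)
  x = 7: RHS = 0, y in [0]  -> 1 point(s)
  x = 8: RHS = 0, y in [0]  -> 1 point(s)
  x = 12: RHS = 13, y in [8, 9]  -> 2 point(s)
Affine points: 11. Add the point at infinity: total = 12.

#E(F_17) = 12


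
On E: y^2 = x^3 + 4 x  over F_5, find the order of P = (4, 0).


Compute successive multiples of P until we hit O:
  1P = (4, 0)
  2P = O

ord(P) = 2


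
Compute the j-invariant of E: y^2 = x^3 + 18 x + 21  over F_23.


Delta = -16(4 a^3 + 27 b^2) mod 23 = 16
-1728 * (4 a)^3 = -1728 * (4*18)^3 mod 23 = 11
j = 11 * 16^(-1) mod 23 = 5

j = 5 (mod 23)


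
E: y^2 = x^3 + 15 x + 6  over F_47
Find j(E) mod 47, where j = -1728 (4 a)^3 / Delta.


Delta = -16(4 a^3 + 27 b^2) mod 47 = 17
-1728 * (4 a)^3 = -1728 * (4*15)^3 mod 47 = 9
j = 9 * 17^(-1) mod 47 = 42

j = 42 (mod 47)


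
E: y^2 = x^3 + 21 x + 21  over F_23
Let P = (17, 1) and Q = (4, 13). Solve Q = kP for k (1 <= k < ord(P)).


Enumerate multiples of P until we hit Q = (4, 13):
  1P = (17, 1)
  2P = (15, 13)
  3P = (4, 13)
Match found at i = 3.

k = 3


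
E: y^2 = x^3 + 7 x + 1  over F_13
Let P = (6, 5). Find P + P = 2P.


Doubling: s = (3 x1^2 + a) / (2 y1)
s = (3*6^2 + 7) / (2*5) mod 13 = 5
x3 = s^2 - 2 x1 mod 13 = 5^2 - 2*6 = 0
y3 = s (x1 - x3) - y1 mod 13 = 5 * (6 - 0) - 5 = 12

2P = (0, 12)


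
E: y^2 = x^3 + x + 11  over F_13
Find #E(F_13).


For each x in F_13, count y with y^2 = x^3 + 1 x + 11 mod 13:
  x = 1: RHS = 0, y in [0]  -> 1 point(s)
  x = 4: RHS = 1, y in [1, 12]  -> 2 point(s)
  x = 6: RHS = 12, y in [5, 8]  -> 2 point(s)
  x = 7: RHS = 10, y in [6, 7]  -> 2 point(s)
  x = 11: RHS = 1, y in [1, 12]  -> 2 point(s)
  x = 12: RHS = 9, y in [3, 10]  -> 2 point(s)
Affine points: 11. Add the point at infinity: total = 12.

#E(F_13) = 12


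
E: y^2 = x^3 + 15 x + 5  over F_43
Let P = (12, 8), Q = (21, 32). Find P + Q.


P != Q, so use the chord formula.
s = (y2 - y1) / (x2 - x1) = (24) / (9) mod 43 = 17
x3 = s^2 - x1 - x2 mod 43 = 17^2 - 12 - 21 = 41
y3 = s (x1 - x3) - y1 mod 43 = 17 * (12 - 41) - 8 = 15

P + Q = (41, 15)


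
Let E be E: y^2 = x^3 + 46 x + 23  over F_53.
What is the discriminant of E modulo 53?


4 a^3 + 27 b^2 = 4*46^3 + 27*23^2 = 389344 + 14283 = 403627
Delta = -16 * (403627) = -6458032
Delta mod 53 = 18

Delta = 18 (mod 53)


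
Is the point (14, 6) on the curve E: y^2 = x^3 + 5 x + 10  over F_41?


Check whether y^2 = x^3 + 5 x + 10 (mod 41) for (x, y) = (14, 6).
LHS: y^2 = 6^2 mod 41 = 36
RHS: x^3 + 5 x + 10 = 14^3 + 5*14 + 10 mod 41 = 36
LHS = RHS

Yes, on the curve


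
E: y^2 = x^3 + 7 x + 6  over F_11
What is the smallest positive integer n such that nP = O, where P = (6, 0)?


Compute successive multiples of P until we hit O:
  1P = (6, 0)
  2P = O

ord(P) = 2


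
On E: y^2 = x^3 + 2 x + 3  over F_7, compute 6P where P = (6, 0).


k = 6 = 110_2 (binary, LSB first: 011)
Double-and-add from P = (6, 0):
  bit 0 = 0: acc unchanged = O
  bit 1 = 1: acc = O + O = O
  bit 2 = 1: acc = O + O = O

6P = O


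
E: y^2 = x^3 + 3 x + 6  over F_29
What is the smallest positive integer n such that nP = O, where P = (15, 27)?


Compute successive multiples of P until we hit O:
  1P = (15, 27)
  2P = (12, 1)
  3P = (3, 19)
  4P = (5, 28)
  5P = (18, 11)
  6P = (18, 18)
  7P = (5, 1)
  8P = (3, 10)
  ... (continuing to 11P)
  11P = O

ord(P) = 11


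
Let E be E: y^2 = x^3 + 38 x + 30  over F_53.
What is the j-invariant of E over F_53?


Delta = -16(4 a^3 + 27 b^2) mod 53 = 33
-1728 * (4 a)^3 = -1728 * (4*38)^3 mod 53 = 5
j = 5 * 33^(-1) mod 53 = 13

j = 13 (mod 53)


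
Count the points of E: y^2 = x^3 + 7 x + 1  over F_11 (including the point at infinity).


For each x in F_11, count y with y^2 = x^3 + 7 x + 1 mod 11:
  x = 0: RHS = 1, y in [1, 10]  -> 2 point(s)
  x = 1: RHS = 9, y in [3, 8]  -> 2 point(s)
  x = 2: RHS = 1, y in [1, 10]  -> 2 point(s)
  x = 3: RHS = 5, y in [4, 7]  -> 2 point(s)
  x = 4: RHS = 5, y in [4, 7]  -> 2 point(s)
  x = 9: RHS = 1, y in [1, 10]  -> 2 point(s)
  x = 10: RHS = 4, y in [2, 9]  -> 2 point(s)
Affine points: 14. Add the point at infinity: total = 15.

#E(F_11) = 15


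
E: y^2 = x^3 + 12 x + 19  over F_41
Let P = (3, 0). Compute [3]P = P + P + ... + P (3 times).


k = 3 = 11_2 (binary, LSB first: 11)
Double-and-add from P = (3, 0):
  bit 0 = 1: acc = O + (3, 0) = (3, 0)
  bit 1 = 1: acc = (3, 0) + O = (3, 0)

3P = (3, 0)


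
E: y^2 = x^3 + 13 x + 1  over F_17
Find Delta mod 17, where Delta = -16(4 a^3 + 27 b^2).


4 a^3 + 27 b^2 = 4*13^3 + 27*1^2 = 8788 + 27 = 8815
Delta = -16 * (8815) = -141040
Delta mod 17 = 9

Delta = 9 (mod 17)


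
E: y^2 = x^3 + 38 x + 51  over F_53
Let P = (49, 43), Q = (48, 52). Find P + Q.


P != Q, so use the chord formula.
s = (y2 - y1) / (x2 - x1) = (9) / (52) mod 53 = 44
x3 = s^2 - x1 - x2 mod 53 = 44^2 - 49 - 48 = 37
y3 = s (x1 - x3) - y1 mod 53 = 44 * (49 - 37) - 43 = 8

P + Q = (37, 8)


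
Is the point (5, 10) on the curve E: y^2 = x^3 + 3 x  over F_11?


Check whether y^2 = x^3 + 3 x + 0 (mod 11) for (x, y) = (5, 10).
LHS: y^2 = 10^2 mod 11 = 1
RHS: x^3 + 3 x + 0 = 5^3 + 3*5 + 0 mod 11 = 8
LHS != RHS

No, not on the curve


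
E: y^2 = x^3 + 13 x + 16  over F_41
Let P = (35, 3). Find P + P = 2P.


Doubling: s = (3 x1^2 + a) / (2 y1)
s = (3*35^2 + 13) / (2*3) mod 41 = 27
x3 = s^2 - 2 x1 mod 41 = 27^2 - 2*35 = 3
y3 = s (x1 - x3) - y1 mod 41 = 27 * (35 - 3) - 3 = 0

2P = (3, 0)


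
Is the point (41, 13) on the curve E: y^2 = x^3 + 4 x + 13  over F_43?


Check whether y^2 = x^3 + 4 x + 13 (mod 43) for (x, y) = (41, 13).
LHS: y^2 = 13^2 mod 43 = 40
RHS: x^3 + 4 x + 13 = 41^3 + 4*41 + 13 mod 43 = 40
LHS = RHS

Yes, on the curve


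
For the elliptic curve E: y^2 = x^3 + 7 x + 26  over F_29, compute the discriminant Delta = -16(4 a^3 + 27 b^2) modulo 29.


4 a^3 + 27 b^2 = 4*7^3 + 27*26^2 = 1372 + 18252 = 19624
Delta = -16 * (19624) = -313984
Delta mod 29 = 28

Delta = 28 (mod 29)


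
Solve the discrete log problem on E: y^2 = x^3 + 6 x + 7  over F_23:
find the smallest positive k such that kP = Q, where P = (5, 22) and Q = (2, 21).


Enumerate multiples of P until we hit Q = (2, 21):
  1P = (5, 22)
  2P = (3, 12)
  3P = (17, 10)
  4P = (2, 21)
Match found at i = 4.

k = 4


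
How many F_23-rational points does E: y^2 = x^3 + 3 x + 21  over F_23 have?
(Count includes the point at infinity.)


For each x in F_23, count y with y^2 = x^3 + 3 x + 21 mod 23:
  x = 1: RHS = 2, y in [5, 18]  -> 2 point(s)
  x = 2: RHS = 12, y in [9, 14]  -> 2 point(s)
  x = 5: RHS = 0, y in [0]  -> 1 point(s)
  x = 6: RHS = 2, y in [5, 18]  -> 2 point(s)
  x = 9: RHS = 18, y in [8, 15]  -> 2 point(s)
  x = 10: RHS = 16, y in [4, 19]  -> 2 point(s)
  x = 13: RHS = 3, y in [7, 16]  -> 2 point(s)
  x = 14: RHS = 1, y in [1, 22]  -> 2 point(s)
  x = 16: RHS = 2, y in [5, 18]  -> 2 point(s)
  x = 20: RHS = 8, y in [10, 13]  -> 2 point(s)
Affine points: 19. Add the point at infinity: total = 20.

#E(F_23) = 20


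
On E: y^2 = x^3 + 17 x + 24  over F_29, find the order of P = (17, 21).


Compute successive multiples of P until we hit O:
  1P = (17, 21)
  2P = (8, 11)
  3P = (26, 27)
  4P = (9, 23)
  5P = (23, 24)
  6P = (11, 11)
  7P = (7, 15)
  8P = (10, 18)
  ... (continuing to 32P)
  32P = O

ord(P) = 32


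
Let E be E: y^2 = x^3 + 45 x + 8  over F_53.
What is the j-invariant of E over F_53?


Delta = -16(4 a^3 + 27 b^2) mod 53 = 32
-1728 * (4 a)^3 = -1728 * (4*45)^3 mod 53 = 24
j = 24 * 32^(-1) mod 53 = 14

j = 14 (mod 53)


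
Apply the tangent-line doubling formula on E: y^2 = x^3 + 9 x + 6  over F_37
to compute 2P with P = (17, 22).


Doubling: s = (3 x1^2 + a) / (2 y1)
s = (3*17^2 + 9) / (2*22) mod 37 = 30
x3 = s^2 - 2 x1 mod 37 = 30^2 - 2*17 = 15
y3 = s (x1 - x3) - y1 mod 37 = 30 * (17 - 15) - 22 = 1

2P = (15, 1)


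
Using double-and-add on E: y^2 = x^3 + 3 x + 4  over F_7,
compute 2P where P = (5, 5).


k = 2 = 10_2 (binary, LSB first: 01)
Double-and-add from P = (5, 5):
  bit 0 = 0: acc unchanged = O
  bit 1 = 1: acc = O + (1, 1) = (1, 1)

2P = (1, 1)


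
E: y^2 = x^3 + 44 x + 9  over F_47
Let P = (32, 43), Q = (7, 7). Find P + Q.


P != Q, so use the chord formula.
s = (y2 - y1) / (x2 - x1) = (11) / (22) mod 47 = 24
x3 = s^2 - x1 - x2 mod 47 = 24^2 - 32 - 7 = 20
y3 = s (x1 - x3) - y1 mod 47 = 24 * (32 - 20) - 43 = 10

P + Q = (20, 10)


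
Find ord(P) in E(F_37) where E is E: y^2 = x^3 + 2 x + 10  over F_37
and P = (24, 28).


Compute successive multiples of P until we hit O:
  1P = (24, 28)
  2P = (17, 31)
  3P = (6, 33)
  4P = (33, 30)
  5P = (7, 21)
  6P = (36, 28)
  7P = (14, 9)
  8P = (20, 24)
  ... (continuing to 40P)
  40P = O

ord(P) = 40


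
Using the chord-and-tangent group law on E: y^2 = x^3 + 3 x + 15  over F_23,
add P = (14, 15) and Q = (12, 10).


P != Q, so use the chord formula.
s = (y2 - y1) / (x2 - x1) = (18) / (21) mod 23 = 14
x3 = s^2 - x1 - x2 mod 23 = 14^2 - 14 - 12 = 9
y3 = s (x1 - x3) - y1 mod 23 = 14 * (14 - 9) - 15 = 9

P + Q = (9, 9)


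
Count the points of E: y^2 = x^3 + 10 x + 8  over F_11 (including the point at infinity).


For each x in F_11, count y with y^2 = x^3 + 10 x + 8 mod 11:
  x = 2: RHS = 3, y in [5, 6]  -> 2 point(s)
  x = 6: RHS = 9, y in [3, 8]  -> 2 point(s)
  x = 7: RHS = 3, y in [5, 6]  -> 2 point(s)
Affine points: 6. Add the point at infinity: total = 7.

#E(F_11) = 7


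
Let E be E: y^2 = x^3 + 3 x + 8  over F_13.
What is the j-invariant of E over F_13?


Delta = -16(4 a^3 + 27 b^2) mod 13 = 4
-1728 * (4 a)^3 = -1728 * (4*3)^3 mod 13 = 12
j = 12 * 4^(-1) mod 13 = 3

j = 3 (mod 13)


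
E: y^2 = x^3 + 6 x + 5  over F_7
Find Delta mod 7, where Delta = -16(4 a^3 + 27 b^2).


4 a^3 + 27 b^2 = 4*6^3 + 27*5^2 = 864 + 675 = 1539
Delta = -16 * (1539) = -24624
Delta mod 7 = 2

Delta = 2 (mod 7)


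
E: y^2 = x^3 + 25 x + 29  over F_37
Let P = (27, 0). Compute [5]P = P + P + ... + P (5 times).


k = 5 = 101_2 (binary, LSB first: 101)
Double-and-add from P = (27, 0):
  bit 0 = 1: acc = O + (27, 0) = (27, 0)
  bit 1 = 0: acc unchanged = (27, 0)
  bit 2 = 1: acc = (27, 0) + O = (27, 0)

5P = (27, 0)


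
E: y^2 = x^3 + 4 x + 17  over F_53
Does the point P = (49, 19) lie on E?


Check whether y^2 = x^3 + 4 x + 17 (mod 53) for (x, y) = (49, 19).
LHS: y^2 = 19^2 mod 53 = 43
RHS: x^3 + 4 x + 17 = 49^3 + 4*49 + 17 mod 53 = 43
LHS = RHS

Yes, on the curve


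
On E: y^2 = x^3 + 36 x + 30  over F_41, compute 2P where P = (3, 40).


Doubling: s = (3 x1^2 + a) / (2 y1)
s = (3*3^2 + 36) / (2*40) mod 41 = 30
x3 = s^2 - 2 x1 mod 41 = 30^2 - 2*3 = 33
y3 = s (x1 - x3) - y1 mod 41 = 30 * (3 - 33) - 40 = 3

2P = (33, 3)


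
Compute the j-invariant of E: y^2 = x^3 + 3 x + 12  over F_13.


Delta = -16(4 a^3 + 27 b^2) mod 13 = 11
-1728 * (4 a)^3 = -1728 * (4*3)^3 mod 13 = 12
j = 12 * 11^(-1) mod 13 = 7

j = 7 (mod 13)


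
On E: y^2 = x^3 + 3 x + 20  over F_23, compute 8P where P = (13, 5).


k = 8 = 1000_2 (binary, LSB first: 0001)
Double-and-add from P = (13, 5):
  bit 0 = 0: acc unchanged = O
  bit 1 = 0: acc unchanged = O
  bit 2 = 0: acc unchanged = O
  bit 3 = 1: acc = O + (18, 15) = (18, 15)

8P = (18, 15)


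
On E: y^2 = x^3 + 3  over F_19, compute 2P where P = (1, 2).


Doubling: s = (3 x1^2 + a) / (2 y1)
s = (3*1^2 + 0) / (2*2) mod 19 = 15
x3 = s^2 - 2 x1 mod 19 = 15^2 - 2*1 = 14
y3 = s (x1 - x3) - y1 mod 19 = 15 * (1 - 14) - 2 = 12

2P = (14, 12)


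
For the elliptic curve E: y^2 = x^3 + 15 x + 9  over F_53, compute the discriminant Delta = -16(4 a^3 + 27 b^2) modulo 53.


4 a^3 + 27 b^2 = 4*15^3 + 27*9^2 = 13500 + 2187 = 15687
Delta = -16 * (15687) = -250992
Delta mod 53 = 16

Delta = 16 (mod 53)


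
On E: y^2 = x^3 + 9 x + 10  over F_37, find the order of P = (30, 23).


Compute successive multiples of P until we hit O:
  1P = (30, 23)
  2P = (2, 6)
  3P = (4, 6)
  4P = (6, 24)
  5P = (31, 31)
  6P = (3, 8)
  7P = (34, 20)
  8P = (36, 0)
  ... (continuing to 16P)
  16P = O

ord(P) = 16


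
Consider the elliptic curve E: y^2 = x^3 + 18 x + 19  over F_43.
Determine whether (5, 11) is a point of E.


Check whether y^2 = x^3 + 18 x + 19 (mod 43) for (x, y) = (5, 11).
LHS: y^2 = 11^2 mod 43 = 35
RHS: x^3 + 18 x + 19 = 5^3 + 18*5 + 19 mod 43 = 19
LHS != RHS

No, not on the curve


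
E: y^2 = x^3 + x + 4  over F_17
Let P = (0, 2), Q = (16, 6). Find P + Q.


P != Q, so use the chord formula.
s = (y2 - y1) / (x2 - x1) = (4) / (16) mod 17 = 13
x3 = s^2 - x1 - x2 mod 17 = 13^2 - 0 - 16 = 0
y3 = s (x1 - x3) - y1 mod 17 = 13 * (0 - 0) - 2 = 15

P + Q = (0, 15)


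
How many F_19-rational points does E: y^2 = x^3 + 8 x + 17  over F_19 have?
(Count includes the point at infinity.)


For each x in F_19, count y with y^2 = x^3 + 8 x + 17 mod 19:
  x = 0: RHS = 17, y in [6, 13]  -> 2 point(s)
  x = 1: RHS = 7, y in [8, 11]  -> 2 point(s)
  x = 3: RHS = 11, y in [7, 12]  -> 2 point(s)
  x = 5: RHS = 11, y in [7, 12]  -> 2 point(s)
  x = 7: RHS = 17, y in [6, 13]  -> 2 point(s)
  x = 8: RHS = 4, y in [2, 17]  -> 2 point(s)
  x = 9: RHS = 1, y in [1, 18]  -> 2 point(s)
  x = 11: RHS = 11, y in [7, 12]  -> 2 point(s)
  x = 12: RHS = 17, y in [6, 13]  -> 2 point(s)
  x = 13: RHS = 0, y in [0]  -> 1 point(s)
  x = 14: RHS = 4, y in [2, 17]  -> 2 point(s)
  x = 15: RHS = 16, y in [4, 15]  -> 2 point(s)
  x = 16: RHS = 4, y in [2, 17]  -> 2 point(s)
Affine points: 25. Add the point at infinity: total = 26.

#E(F_19) = 26


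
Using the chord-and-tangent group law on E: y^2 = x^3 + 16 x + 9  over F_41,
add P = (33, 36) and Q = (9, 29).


P != Q, so use the chord formula.
s = (y2 - y1) / (x2 - x1) = (34) / (17) mod 41 = 2
x3 = s^2 - x1 - x2 mod 41 = 2^2 - 33 - 9 = 3
y3 = s (x1 - x3) - y1 mod 41 = 2 * (33 - 3) - 36 = 24

P + Q = (3, 24)


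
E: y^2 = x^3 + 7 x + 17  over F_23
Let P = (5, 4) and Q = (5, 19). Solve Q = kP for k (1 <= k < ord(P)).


Enumerate multiples of P until we hit Q = (5, 19):
  1P = (5, 4)
  2P = (16, 4)
  3P = (2, 19)
  4P = (18, 15)
  5P = (18, 8)
  6P = (2, 4)
  7P = (16, 19)
  8P = (5, 19)
Match found at i = 8.

k = 8


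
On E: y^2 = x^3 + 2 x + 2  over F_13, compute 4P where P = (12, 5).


k = 4 = 100_2 (binary, LSB first: 001)
Double-and-add from P = (12, 5):
  bit 0 = 0: acc unchanged = O
  bit 1 = 0: acc unchanged = O
  bit 2 = 1: acc = O + (12, 5) = (12, 5)

4P = (12, 5)


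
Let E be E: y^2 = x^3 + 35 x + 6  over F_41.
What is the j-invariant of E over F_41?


Delta = -16(4 a^3 + 27 b^2) mod 41 = 35
-1728 * (4 a)^3 = -1728 * (4*35)^3 mod 41 = 1
j = 1 * 35^(-1) mod 41 = 34

j = 34 (mod 41)


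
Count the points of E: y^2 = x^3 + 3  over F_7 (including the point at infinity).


For each x in F_7, count y with y^2 = x^3 + 0 x + 3 mod 7:
  x = 1: RHS = 4, y in [2, 5]  -> 2 point(s)
  x = 2: RHS = 4, y in [2, 5]  -> 2 point(s)
  x = 3: RHS = 2, y in [3, 4]  -> 2 point(s)
  x = 4: RHS = 4, y in [2, 5]  -> 2 point(s)
  x = 5: RHS = 2, y in [3, 4]  -> 2 point(s)
  x = 6: RHS = 2, y in [3, 4]  -> 2 point(s)
Affine points: 12. Add the point at infinity: total = 13.

#E(F_7) = 13


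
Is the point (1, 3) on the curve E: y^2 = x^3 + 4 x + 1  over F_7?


Check whether y^2 = x^3 + 4 x + 1 (mod 7) for (x, y) = (1, 3).
LHS: y^2 = 3^2 mod 7 = 2
RHS: x^3 + 4 x + 1 = 1^3 + 4*1 + 1 mod 7 = 6
LHS != RHS

No, not on the curve


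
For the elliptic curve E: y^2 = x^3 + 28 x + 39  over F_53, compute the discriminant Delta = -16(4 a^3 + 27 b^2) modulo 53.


4 a^3 + 27 b^2 = 4*28^3 + 27*39^2 = 87808 + 41067 = 128875
Delta = -16 * (128875) = -2062000
Delta mod 53 = 18

Delta = 18 (mod 53)


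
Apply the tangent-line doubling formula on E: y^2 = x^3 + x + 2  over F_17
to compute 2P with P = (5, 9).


Doubling: s = (3 x1^2 + a) / (2 y1)
s = (3*5^2 + 1) / (2*9) mod 17 = 8
x3 = s^2 - 2 x1 mod 17 = 8^2 - 2*5 = 3
y3 = s (x1 - x3) - y1 mod 17 = 8 * (5 - 3) - 9 = 7

2P = (3, 7)


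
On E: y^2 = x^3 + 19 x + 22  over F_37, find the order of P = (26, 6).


Compute successive multiples of P until we hit O:
  1P = (26, 6)
  2P = (23, 34)
  3P = (34, 7)
  4P = (25, 8)
  5P = (27, 33)
  6P = (10, 19)
  7P = (31, 5)
  8P = (20, 15)
  ... (continuing to 33P)
  33P = O

ord(P) = 33


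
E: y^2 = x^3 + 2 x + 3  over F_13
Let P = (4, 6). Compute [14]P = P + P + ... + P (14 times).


k = 14 = 1110_2 (binary, LSB first: 0111)
Double-and-add from P = (4, 6):
  bit 0 = 0: acc unchanged = O
  bit 1 = 1: acc = O + (9, 10) = (9, 10)
  bit 2 = 1: acc = (9, 10) + (11, 11) = (3, 6)
  bit 3 = 1: acc = (3, 6) + (0, 9) = (11, 2)

14P = (11, 2)


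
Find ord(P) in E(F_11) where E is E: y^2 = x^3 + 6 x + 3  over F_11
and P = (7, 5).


Compute successive multiples of P until we hit O:
  1P = (7, 5)
  2P = (9, 4)
  3P = (9, 7)
  4P = (7, 6)
  5P = O

ord(P) = 5


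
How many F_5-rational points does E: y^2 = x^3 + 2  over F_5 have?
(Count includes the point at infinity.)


For each x in F_5, count y with y^2 = x^3 + 0 x + 2 mod 5:
  x = 2: RHS = 0, y in [0]  -> 1 point(s)
  x = 3: RHS = 4, y in [2, 3]  -> 2 point(s)
  x = 4: RHS = 1, y in [1, 4]  -> 2 point(s)
Affine points: 5. Add the point at infinity: total = 6.

#E(F_5) = 6


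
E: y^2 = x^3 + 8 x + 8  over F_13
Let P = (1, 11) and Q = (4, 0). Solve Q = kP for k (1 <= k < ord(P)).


Enumerate multiples of P until we hit Q = (4, 0):
  1P = (1, 11)
  2P = (8, 5)
  3P = (5, 11)
  4P = (7, 2)
  5P = (4, 0)
Match found at i = 5.

k = 5


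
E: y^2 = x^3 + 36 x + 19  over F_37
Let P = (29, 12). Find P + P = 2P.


Doubling: s = (3 x1^2 + a) / (2 y1)
s = (3*29^2 + 36) / (2*12) mod 37 = 28
x3 = s^2 - 2 x1 mod 37 = 28^2 - 2*29 = 23
y3 = s (x1 - x3) - y1 mod 37 = 28 * (29 - 23) - 12 = 8

2P = (23, 8)


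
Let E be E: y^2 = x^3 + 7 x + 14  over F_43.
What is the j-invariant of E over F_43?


Delta = -16(4 a^3 + 27 b^2) mod 43 = 16
-1728 * (4 a)^3 = -1728 * (4*7)^3 mod 43 = 39
j = 39 * 16^(-1) mod 43 = 32

j = 32 (mod 43)


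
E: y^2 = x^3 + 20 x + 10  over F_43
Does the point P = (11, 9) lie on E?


Check whether y^2 = x^3 + 20 x + 10 (mod 43) for (x, y) = (11, 9).
LHS: y^2 = 9^2 mod 43 = 38
RHS: x^3 + 20 x + 10 = 11^3 + 20*11 + 10 mod 43 = 13
LHS != RHS

No, not on the curve


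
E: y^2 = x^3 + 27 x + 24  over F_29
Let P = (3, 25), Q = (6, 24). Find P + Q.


P != Q, so use the chord formula.
s = (y2 - y1) / (x2 - x1) = (28) / (3) mod 29 = 19
x3 = s^2 - x1 - x2 mod 29 = 19^2 - 3 - 6 = 4
y3 = s (x1 - x3) - y1 mod 29 = 19 * (3 - 4) - 25 = 14

P + Q = (4, 14)


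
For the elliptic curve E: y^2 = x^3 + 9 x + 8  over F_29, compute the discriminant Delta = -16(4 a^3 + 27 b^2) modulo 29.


4 a^3 + 27 b^2 = 4*9^3 + 27*8^2 = 2916 + 1728 = 4644
Delta = -16 * (4644) = -74304
Delta mod 29 = 23

Delta = 23 (mod 29)


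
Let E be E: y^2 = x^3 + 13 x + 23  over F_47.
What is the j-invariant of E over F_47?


Delta = -16(4 a^3 + 27 b^2) mod 47 = 2
-1728 * (4 a)^3 = -1728 * (4*13)^3 mod 47 = 12
j = 12 * 2^(-1) mod 47 = 6

j = 6 (mod 47)


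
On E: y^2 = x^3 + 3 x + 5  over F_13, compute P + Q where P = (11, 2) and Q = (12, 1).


P != Q, so use the chord formula.
s = (y2 - y1) / (x2 - x1) = (12) / (1) mod 13 = 12
x3 = s^2 - x1 - x2 mod 13 = 12^2 - 11 - 12 = 4
y3 = s (x1 - x3) - y1 mod 13 = 12 * (11 - 4) - 2 = 4

P + Q = (4, 4)


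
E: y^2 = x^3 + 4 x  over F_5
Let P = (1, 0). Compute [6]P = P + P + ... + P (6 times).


k = 6 = 110_2 (binary, LSB first: 011)
Double-and-add from P = (1, 0):
  bit 0 = 0: acc unchanged = O
  bit 1 = 1: acc = O + O = O
  bit 2 = 1: acc = O + O = O

6P = O


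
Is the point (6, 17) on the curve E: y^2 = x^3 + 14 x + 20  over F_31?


Check whether y^2 = x^3 + 14 x + 20 (mod 31) for (x, y) = (6, 17).
LHS: y^2 = 17^2 mod 31 = 10
RHS: x^3 + 14 x + 20 = 6^3 + 14*6 + 20 mod 31 = 10
LHS = RHS

Yes, on the curve


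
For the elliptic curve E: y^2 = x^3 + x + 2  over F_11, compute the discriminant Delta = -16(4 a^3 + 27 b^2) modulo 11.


4 a^3 + 27 b^2 = 4*1^3 + 27*2^2 = 4 + 108 = 112
Delta = -16 * (112) = -1792
Delta mod 11 = 1

Delta = 1 (mod 11)


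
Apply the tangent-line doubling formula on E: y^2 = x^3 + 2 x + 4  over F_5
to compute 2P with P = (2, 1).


Doubling: s = (3 x1^2 + a) / (2 y1)
s = (3*2^2 + 2) / (2*1) mod 5 = 2
x3 = s^2 - 2 x1 mod 5 = 2^2 - 2*2 = 0
y3 = s (x1 - x3) - y1 mod 5 = 2 * (2 - 0) - 1 = 3

2P = (0, 3)


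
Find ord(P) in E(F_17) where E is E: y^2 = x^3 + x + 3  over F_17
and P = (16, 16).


Compute successive multiples of P until we hit O:
  1P = (16, 16)
  2P = (6, 15)
  3P = (3, 4)
  4P = (7, 8)
  5P = (12, 14)
  6P = (2, 8)
  7P = (8, 8)
  8P = (11, 6)
  ... (continuing to 17P)
  17P = O

ord(P) = 17


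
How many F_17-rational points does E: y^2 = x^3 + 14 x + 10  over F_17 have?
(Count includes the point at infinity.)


For each x in F_17, count y with y^2 = x^3 + 14 x + 10 mod 17:
  x = 1: RHS = 8, y in [5, 12]  -> 2 point(s)
  x = 5: RHS = 1, y in [1, 16]  -> 2 point(s)
  x = 6: RHS = 4, y in [2, 15]  -> 2 point(s)
  x = 7: RHS = 9, y in [3, 14]  -> 2 point(s)
  x = 9: RHS = 15, y in [7, 10]  -> 2 point(s)
  x = 11: RHS = 16, y in [4, 13]  -> 2 point(s)
  x = 12: RHS = 2, y in [6, 11]  -> 2 point(s)
  x = 13: RHS = 9, y in [3, 14]  -> 2 point(s)
  x = 14: RHS = 9, y in [3, 14]  -> 2 point(s)
  x = 15: RHS = 8, y in [5, 12]  -> 2 point(s)
Affine points: 20. Add the point at infinity: total = 21.

#E(F_17) = 21


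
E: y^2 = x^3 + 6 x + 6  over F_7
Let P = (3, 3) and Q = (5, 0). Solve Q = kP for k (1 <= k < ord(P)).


Enumerate multiples of P until we hit Q = (5, 0):
  1P = (3, 3)
  2P = (5, 0)
Match found at i = 2.

k = 2


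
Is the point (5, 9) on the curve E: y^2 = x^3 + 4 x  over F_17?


Check whether y^2 = x^3 + 4 x + 0 (mod 17) for (x, y) = (5, 9).
LHS: y^2 = 9^2 mod 17 = 13
RHS: x^3 + 4 x + 0 = 5^3 + 4*5 + 0 mod 17 = 9
LHS != RHS

No, not on the curve


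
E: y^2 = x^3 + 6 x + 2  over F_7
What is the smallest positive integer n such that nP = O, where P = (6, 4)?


Compute successive multiples of P until we hit O:
  1P = (6, 4)
  2P = (6, 3)
  3P = O

ord(P) = 3


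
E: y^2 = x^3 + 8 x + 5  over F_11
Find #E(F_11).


For each x in F_11, count y with y^2 = x^3 + 8 x + 5 mod 11:
  x = 0: RHS = 5, y in [4, 7]  -> 2 point(s)
  x = 1: RHS = 3, y in [5, 6]  -> 2 point(s)
  x = 3: RHS = 1, y in [1, 10]  -> 2 point(s)
  x = 5: RHS = 5, y in [4, 7]  -> 2 point(s)
  x = 6: RHS = 5, y in [4, 7]  -> 2 point(s)
  x = 8: RHS = 9, y in [3, 8]  -> 2 point(s)
  x = 9: RHS = 3, y in [5, 6]  -> 2 point(s)
Affine points: 14. Add the point at infinity: total = 15.

#E(F_11) = 15


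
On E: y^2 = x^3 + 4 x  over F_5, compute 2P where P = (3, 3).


Doubling: s = (3 x1^2 + a) / (2 y1)
s = (3*3^2 + 4) / (2*3) mod 5 = 1
x3 = s^2 - 2 x1 mod 5 = 1^2 - 2*3 = 0
y3 = s (x1 - x3) - y1 mod 5 = 1 * (3 - 0) - 3 = 0

2P = (0, 0)


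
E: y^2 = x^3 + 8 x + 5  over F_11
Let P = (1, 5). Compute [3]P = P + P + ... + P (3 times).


k = 3 = 11_2 (binary, LSB first: 11)
Double-and-add from P = (1, 5):
  bit 0 = 1: acc = O + (1, 5) = (1, 5)
  bit 1 = 1: acc = (1, 5) + (9, 6) = (6, 4)

3P = (6, 4)


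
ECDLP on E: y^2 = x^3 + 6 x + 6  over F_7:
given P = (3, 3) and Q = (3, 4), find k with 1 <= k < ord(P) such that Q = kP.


Enumerate multiples of P until we hit Q = (3, 4):
  1P = (3, 3)
  2P = (5, 0)
  3P = (3, 4)
Match found at i = 3.

k = 3


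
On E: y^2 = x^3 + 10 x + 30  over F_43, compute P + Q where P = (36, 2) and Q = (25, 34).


P != Q, so use the chord formula.
s = (y2 - y1) / (x2 - x1) = (32) / (32) mod 43 = 1
x3 = s^2 - x1 - x2 mod 43 = 1^2 - 36 - 25 = 26
y3 = s (x1 - x3) - y1 mod 43 = 1 * (36 - 26) - 2 = 8

P + Q = (26, 8)


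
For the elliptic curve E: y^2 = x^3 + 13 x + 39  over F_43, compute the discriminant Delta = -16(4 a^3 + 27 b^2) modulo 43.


4 a^3 + 27 b^2 = 4*13^3 + 27*39^2 = 8788 + 41067 = 49855
Delta = -16 * (49855) = -797680
Delta mod 43 = 13

Delta = 13 (mod 43)


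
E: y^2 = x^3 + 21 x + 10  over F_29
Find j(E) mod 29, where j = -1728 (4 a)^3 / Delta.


Delta = -16(4 a^3 + 27 b^2) mod 29 = 8
-1728 * (4 a)^3 = -1728 * (4*21)^3 mod 29 = 24
j = 24 * 8^(-1) mod 29 = 3

j = 3 (mod 29)


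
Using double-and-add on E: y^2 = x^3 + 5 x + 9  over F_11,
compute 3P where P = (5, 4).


k = 3 = 11_2 (binary, LSB first: 11)
Double-and-add from P = (5, 4):
  bit 0 = 1: acc = O + (5, 4) = (5, 4)
  bit 1 = 1: acc = (5, 4) + (2, 4) = (4, 7)

3P = (4, 7)


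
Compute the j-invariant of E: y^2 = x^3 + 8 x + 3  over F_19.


Delta = -16(4 a^3 + 27 b^2) mod 19 = 14
-1728 * (4 a)^3 = -1728 * (4*8)^3 mod 19 = 12
j = 12 * 14^(-1) mod 19 = 9

j = 9 (mod 19)


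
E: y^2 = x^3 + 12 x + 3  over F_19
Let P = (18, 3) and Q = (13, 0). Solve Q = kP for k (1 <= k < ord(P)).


Enumerate multiples of P until we hit Q = (13, 0):
  1P = (18, 3)
  2P = (13, 0)
Match found at i = 2.

k = 2


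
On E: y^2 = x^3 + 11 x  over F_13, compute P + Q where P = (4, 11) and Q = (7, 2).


P != Q, so use the chord formula.
s = (y2 - y1) / (x2 - x1) = (4) / (3) mod 13 = 10
x3 = s^2 - x1 - x2 mod 13 = 10^2 - 4 - 7 = 11
y3 = s (x1 - x3) - y1 mod 13 = 10 * (4 - 11) - 11 = 10

P + Q = (11, 10)
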